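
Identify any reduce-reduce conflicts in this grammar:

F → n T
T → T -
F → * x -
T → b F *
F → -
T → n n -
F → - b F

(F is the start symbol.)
No reduce-reduce conflicts

A reduce-reduce conflict occurs when an LR(0) state has two complete items [A → α .] and [B → β .] — both call for a reduction, and with no lookahead the parser cannot choose between them.

Augment with F' → F and build the canonical LR(0) collection (I0 = CLOSURE({[F' → . F]}), then GOTO on every symbol after a dot until no new states appear). It has 17 states:
  I0: { [F → . * x -], [F → . - b F], [F → . -], [F → . n T], [F' → . F] }  — shift
  I1: { [F → * . x -] }  — shift
  I2: { [F → - . b F], [F → - .] }  — shift, reduce
  I3: { [F' → F .] }  — accept
  I4: { [F → n . T], [T → . T -], [T → . b F *], [T → . n n -] }  — shift
  I5: { [F → n T .], [T → T . -] }  — shift, reduce
  I6: { [F → . * x -], [F → . - b F], [F → . -], [F → . n T], [T → b . F *] }  — shift
  I7: { [T → n . n -] }  — shift
  I8: { [T → n n . -] }  — shift
  I9: { [T → n n - .] }  — reduce
  I10: { [T → b F . *] }  — shift
  I11: { [T → b F * .] }  — reduce
  I12: { [T → T - .] }  — reduce
  I13: { [F → - b . F], [F → . * x -], [F → . - b F], [F → . -], [F → . n T] }  — shift
  I14: { [F → - b F .] }  — reduce
  I15: { [F → * x . -] }  — shift
  I16: { [F → * x - .] }  — reduce

No state contains more than one complete item.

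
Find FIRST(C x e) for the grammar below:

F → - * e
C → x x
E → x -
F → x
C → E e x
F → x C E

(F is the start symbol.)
{ 'x' }

FIRST sets of the non-terminals involved (from the grammar, by fixed-point iteration):
  FIRST(C) = { 'x' }

To compute FIRST(C x e), process the symbols left to right:
Symbol C is a non-terminal. Add FIRST(C) \ {ε} = { 'x' }
C is not nullable (ε ∉ FIRST(C)), so stop here.
FIRST(C x e) = { 'x' }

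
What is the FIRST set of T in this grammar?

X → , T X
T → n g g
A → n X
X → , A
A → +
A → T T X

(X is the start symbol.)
To compute FIRST(T), examine every production with T on the left-hand side, reading each right-hand side left to right until a non-nullable symbol is reached.

From T → n g g:
  - n is a terminal: add 'n' and stop

Collecting: FIRST(T) = { 'n' }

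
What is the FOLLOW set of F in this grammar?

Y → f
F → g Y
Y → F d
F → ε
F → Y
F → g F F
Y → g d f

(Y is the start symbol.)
{ 'd', 'f', 'g' }

To compute FOLLOW(F), find every occurrence of F on a right-hand side N → α F β: add FIRST(β) \ {ε}, and if β is empty or nullable also add FOLLOW(N). Iterate to a fixed point.

In Y → F d: F is followed by d, add FIRST(d) \ {ε} = { 'd' }
In F → g F F: F is followed by F, add FIRST(F) \ {ε} = { 'd', 'f', 'g' }
  F is nullable, so FOLLOW(F) is also included — that is the set being defined, nothing new
In F → g F F: F is at the end; this adds FOLLOW(F) to itself — nothing new

Taking the union: FOLLOW(F) = { 'd', 'f', 'g' }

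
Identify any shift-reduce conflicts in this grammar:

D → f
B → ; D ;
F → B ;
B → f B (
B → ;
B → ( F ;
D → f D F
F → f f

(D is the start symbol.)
Augment with D' → D and build the canonical LR(0) collection (I0 = CLOSURE({[D' → . D]}), then GOTO on every symbol after a dot until no new states appear). It has 18 states:
  I0: { [D → . f D F], [D → . f], [D' → . D] }  — shift
  I1: { [D' → D .] }  — accept
  I2: { [D → . f D F], [D → . f], [D → f . D F], [D → f .] }  — shift, reduce
  I3: { [B → . ( F ;], [B → . ; D ;], [B → . ;], [B → . f B (], [D → f D . F], [F → . B ;], [F → . f f] }  — shift
  I4: { [B → ( . F ;], [B → . ( F ;], [B → . ; D ;], [B → . ;], [B → . f B (], [F → . B ;], [F → . f f] }  — shift
  I5: { [B → ; . D ;], [B → ; .], [D → . f D F], [D → . f] }  — shift, reduce
  I6: { [F → B . ;] }  — shift
  I7: { [D → f D F .] }  — reduce
  I8: { [B → . ( F ;], [B → . ; D ;], [B → . ;], [B → . f B (], [B → f . B (], [F → f . f] }  — shift
  I9: { [B → f B . (] }  — shift
  I10: { [B → . ( F ;], [B → . ; D ;], [B → . ;], [B → . f B (], [B → f . B (], [F → f f .] }  — shift, reduce
  I11: { [B → . ( F ;], [B → . ; D ;], [B → . ;], [B → . f B (], [B → f . B (] }  — shift
  I12: { [B → f B ( .] }  — reduce
  I13: { [F → B ; .] }  — reduce
  I14: { [B → ; D . ;] }  — shift
  I15: { [B → ; D ; .] }  — reduce
  I16: { [B → ( F . ;] }  — shift
  I17: { [B → ( F ; .] }  — reduce

I2 contains reduce item [D → f .] and shift items [D → . f], [D → . f D F] — shift-reduce conflict.
I5 contains reduce item [B → ; .] and shift items [D → . f], [D → . f D F] — shift-reduce conflict.
I10 contains reduce item [F → f f .] and shift items [B → . ( F ;], [B → . ;], [B → . ; D ;], [B → . f B (] — shift-reduce conflict.

Answer: Yes — I2: [D → f .] vs [D → . f]; I5: [B → ; .] vs [D → . f]; I10: [F → f f .] vs [B → . ( F ;]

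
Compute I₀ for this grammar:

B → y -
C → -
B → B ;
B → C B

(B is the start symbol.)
First, augment the grammar with B' → B
I₀ = CLOSURE({ [B' → . B] }):
  [B' → . B] has the dot before B: add [B → . y -], [B → . B ;], [B → . C B]
  [B → . C B] has the dot before C: add [C → . -]
No further items can be added.

I₀ = { [B → . B ;], [B → . C B], [B → . y -], [B' → . B], [C → . -] }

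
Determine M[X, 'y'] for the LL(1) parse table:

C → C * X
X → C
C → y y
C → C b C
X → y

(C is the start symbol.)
To find M[X, 'y'], we find productions for X where 'y' is in the predict set (PREDICT(N → α) = (FIRST(α) \ {ε}) ∪ (FOLLOW(N) if α ⇒* ε)).

Relevant sets:
  FIRST(C) = { 'y' }

X → C: PREDICT = { 'y' }
  'y' is in predict set, so this production goes in M[X, 'y']
X → y: PREDICT = { 'y' }
  'y' is in predict set, so this production goes in M[X, 'y']

M[X, 'y'] = X → C, X → y  (a multiply-defined cell — the grammar is not LL(1))

Answer: X → C, X → y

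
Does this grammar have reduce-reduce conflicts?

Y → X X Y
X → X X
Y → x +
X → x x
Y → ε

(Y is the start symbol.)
Yes — I6: [X → X X .] vs [Y → .]

A reduce-reduce conflict occurs when an LR(0) state has two complete items [A → α .] and [B → β .] — both call for a reduction, and with no lookahead the parser cannot choose between them.

Augment with Y' → Y and build the canonical LR(0) collection (I0 = CLOSURE({[Y' → . Y]}), then GOTO on every symbol after a dot until no new states appear). It has 10 states:
  I0: { [X → . X X], [X → . x x], [Y → . X X Y], [Y → . x +], [Y → .], [Y' → . Y] }  — shift, reduce
  I1: { [X → . X X], [X → . x x], [X → X . X], [Y → X . X Y] }  — shift
  I2: { [Y' → Y .] }  — accept
  I3: { [X → x . x], [Y → x . +] }  — shift
  I4: { [Y → x + .] }  — reduce
  I5: { [X → x x .] }  — reduce
  I6: { [X → . X X], [X → . x x], [X → X . X], [X → X X .], [Y → . X X Y], [Y → . x +], [Y → .], [Y → X X . Y] }  — shift, 2 reduces
  I7: { [X → x . x] }  — shift
  I8: { [X → . X X], [X → . x x], [X → X . X], [X → X X .], [Y → X . X Y] }  — shift, reduce
  I9: { [Y → X X Y .] }  — reduce

I6 contains complete items [X → X X .], [Y → .] — reduce-reduce conflict.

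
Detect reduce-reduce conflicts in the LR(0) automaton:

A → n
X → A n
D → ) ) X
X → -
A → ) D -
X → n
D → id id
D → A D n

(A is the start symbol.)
A reduce-reduce conflict occurs when an LR(0) state has two complete items [A → α .] and [B → β .] — both call for a reduction, and with no lookahead the parser cannot choose between them.

Augment with A' → A and build the canonical LR(0) collection (I0 = CLOSURE({[A' → . A]}), then GOTO on every symbol after a dot until no new states appear). It has 18 states:
  I0: { [A → . ) D -], [A → . n], [A' → . A] }  — shift
  I1: { [A → ) . D -], [A → . ) D -], [A → . n], [D → . ) ) X], [D → . A D n], [D → . id id] }  — shift
  I2: { [A' → A .] }  — accept
  I3: { [A → n .] }  — reduce
  I4: { [A → ) . D -], [A → . ) D -], [A → . n], [D → ) . ) X], [D → . ) ) X], [D → . A D n], [D → . id id] }  — shift
  I5: { [A → . ) D -], [A → . n], [D → . ) ) X], [D → . A D n], [D → . id id], [D → A . D n] }  — shift
  I6: { [A → ) D . -] }  — shift
  I7: { [D → id . id] }  — shift
  I8: { [D → id id .] }  — reduce
  I9: { [A → ) D - .] }  — reduce
  I10: { [D → A D . n] }  — shift
  I11: { [D → A D n .] }  — reduce
  I12: { [A → ) . D -], [A → . ) D -], [A → . n], [D → ) ) . X], [D → ) . ) X], [D → . ) ) X], [D → . A D n], [D → . id id], [X → . -], [X → . A n], [X → . n] }  — shift
  I13: { [X → - .] }  — reduce
  I14: { [A → . ) D -], [A → . n], [D → . ) ) X], [D → . A D n], [D → . id id], [D → A . D n], [X → A . n] }  — shift
  I15: { [D → ) ) X .] }  — reduce
  I16: { [A → n .], [X → n .] }  — 2 reduces
  I17: { [A → n .], [X → A n .] }  — 2 reduces

I16 contains complete items [A → n .], [X → n .] — reduce-reduce conflict.
I17 contains complete items [A → n .], [X → A n .] — reduce-reduce conflict.

Answer: Yes — I16: [A → n .] vs [X → n .]; I17: [A → n .] vs [X → A n .]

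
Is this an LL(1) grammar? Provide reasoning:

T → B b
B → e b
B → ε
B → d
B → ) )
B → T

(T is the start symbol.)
No. Predict set conflict for B: { 'e' }

A grammar is LL(1) if for each non-terminal N with multiple productions, the predict sets of those productions are pairwise disjoint, where PREDICT(N → α) = (FIRST(α) \ {ε}) ∪ (FOLLOW(N) if α ⇒* ε).

Relevant sets:
  FIRST(T) = { ')', 'b', 'd', 'e' }
  FOLLOW(B) = { 'b' }

For B:
  PREDICT(B → e b) = { 'e' }
  PREDICT(B → ε) = { 'b' }
  PREDICT(B → d) = { 'd' }
  PREDICT(B → ')' ')') = { ')' }
  PREDICT(B → T) = { ')', 'b', 'd', 'e' }
T has a single production, so nothing to check there.

Conflict found: Predict set conflict for B: { 'e' }
The grammar is NOT LL(1).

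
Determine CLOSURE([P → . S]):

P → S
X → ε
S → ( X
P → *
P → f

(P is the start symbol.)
{ [P → . S], [S → . ( X] }

Start with: [P → . S]
  [P → . S] has the dot before S: add [S → . ( X]
No further items can be added.

CLOSURE = { [P → . S], [S → . ( X] }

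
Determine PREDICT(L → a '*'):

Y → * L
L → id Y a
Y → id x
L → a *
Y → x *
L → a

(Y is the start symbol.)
PREDICT(L → a '*') = (FIRST(RHS) \ {ε}) ∪ (FOLLOW(L) if ε ∈ FIRST(RHS), i.e. RHS ⇒* ε)
FIRST(a '*') = { 'a' }
ε ∉ FIRST(a '*'), so FOLLOW(L) is not added.
PREDICT(L → a '*') = { 'a' }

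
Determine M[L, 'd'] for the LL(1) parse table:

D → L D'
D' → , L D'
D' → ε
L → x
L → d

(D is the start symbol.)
To find M[L, 'd'], we find productions for L where 'd' is in the predict set (PREDICT(N → α) = (FIRST(α) \ {ε}) ∪ (FOLLOW(N) if α ⇒* ε)).

L → x: PREDICT = { 'x' }
L → d: PREDICT = { 'd' }
  'd' is in predict set, so this production goes in M[L, 'd']

M[L, 'd'] = L → d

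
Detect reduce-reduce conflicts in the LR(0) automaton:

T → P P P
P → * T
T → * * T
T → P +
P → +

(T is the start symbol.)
Yes — I6: [P → + .] vs [T → P + .]; I11: [P → * T .] vs [T → * * T .]

Augment with T' → T and build the canonical LR(0) collection (I0 = CLOSURE({[T' → . T]}), then GOTO on every symbol after a dot until no new states appear). It has 12 states:
  I0: { [P → . * T], [P → . +], [T → . * * T], [T → . P +], [T → . P P P], [T' → . T] }  — shift
  I1: { [P → * . T], [P → . * T], [P → . +], [T → * . * T], [T → . * * T], [T → . P +], [T → . P P P] }  — shift
  I2: { [P → + .] }  — reduce
  I3: { [P → . * T], [P → . +], [T → P . +], [T → P . P P] }  — shift
  I4: { [T' → T .] }  — accept
  I5: { [P → * . T], [P → . * T], [P → . +], [T → . * * T], [T → . P +], [T → . P P P] }  — shift
  I6: { [P → + .], [T → P + .] }  — 2 reduces
  I7: { [P → . * T], [P → . +], [T → P P . P] }  — shift
  I8: { [T → P P P .] }  — reduce
  I9: { [P → * T .] }  — reduce
  I10: { [P → * . T], [P → . * T], [P → . +], [T → * * . T], [T → * . * T], [T → . * * T], [T → . P +], [T → . P P P] }  — shift
  I11: { [P → * T .], [T → * * T .] }  — 2 reduces

I6 contains complete items [P → + .], [T → P + .] — reduce-reduce conflict.
I11 contains complete items [P → * T .], [T → * * T .] — reduce-reduce conflict.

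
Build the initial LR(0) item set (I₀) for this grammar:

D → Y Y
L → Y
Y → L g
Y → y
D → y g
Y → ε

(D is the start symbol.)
{ [D → . Y Y], [D → . y g], [D' → . D], [L → . Y], [Y → . L g], [Y → . y], [Y → .] }

First, augment the grammar with D' → D
I₀ = CLOSURE({ [D' → . D] }):
  [D' → . D] has the dot before D: add [D → . Y Y], [D → . y g]
  [D → . Y Y] has the dot before Y: add [Y → . L g], [Y → . y], [Y → .]
  [Y → . L g] has the dot before L: add [L → . Y]
No further items can be added.

I₀ = { [D → . Y Y], [D → . y g], [D' → . D], [L → . Y], [Y → . L g], [Y → . y], [Y → .] }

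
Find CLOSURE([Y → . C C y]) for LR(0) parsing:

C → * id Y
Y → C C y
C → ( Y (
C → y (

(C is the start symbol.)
To compute CLOSURE, for each item [A → α.Bβ] where B is a non-terminal, add [B → .γ] for all productions B → γ; repeat for the newly added items until nothing changes.

Start with: [Y → . C C y]
  [Y → . C C y] has the dot before C: add [C → . * id Y], [C → . ( Y (], [C → . y (]
No further items can be added.

CLOSURE = { [C → . ( Y (], [C → . * id Y], [C → . y (], [Y → . C C y] }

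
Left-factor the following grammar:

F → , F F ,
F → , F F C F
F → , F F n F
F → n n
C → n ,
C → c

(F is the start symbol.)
F → , F F F'
F' → ,
F' → C F
F' → n F
F → n n
C → n ,
C → c

Left-factoring transforms A → αβ₁ | αβ₂ into A → αA' and A' → β₁ | β₂
(α is the longest common prefix among the alternatives). Repeat until
no nonterminal has two alternatives with a common prefix.

Round 1: F has alternatives sharing prefix ', F F'. Introduce F': F → , F F F'
  Add: F' → ,
  Add: F' → C F
  Add: F' → n F

No remaining common prefixes — done.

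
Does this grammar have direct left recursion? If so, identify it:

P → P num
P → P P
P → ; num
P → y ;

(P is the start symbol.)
Yes, P is left-recursive

Direct left recursion occurs when N → N α for some non-terminal N (the right-hand side begins with the left-hand side itself).

P → P num: LEFT RECURSIVE (starts with P)
P → P P: LEFT RECURSIVE (starts with P)
P → ; num: starts with ';'
P → y ;: starts with y

The grammar has direct left recursion on: P.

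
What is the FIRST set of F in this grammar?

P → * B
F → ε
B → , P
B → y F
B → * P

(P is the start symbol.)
{ ε }

To compute FIRST(F), examine every production with F on the left-hand side, reading each right-hand side left to right until a non-nullable symbol is reached.

From F → ε:
  - ε-production, so ε ∈ FIRST(F)

Collecting: FIRST(F) = { ε }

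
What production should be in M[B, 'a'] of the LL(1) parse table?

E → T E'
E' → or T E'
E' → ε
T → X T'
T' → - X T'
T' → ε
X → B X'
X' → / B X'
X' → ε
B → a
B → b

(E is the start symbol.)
To find M[B, 'a'], we find productions for B where 'a' is in the predict set (PREDICT(N → α) = (FIRST(α) \ {ε}) ∪ (FOLLOW(N) if α ⇒* ε)).

B → a: PREDICT = { 'a' }
  'a' is in predict set, so this production goes in M[B, 'a']
B → b: PREDICT = { 'b' }

M[B, 'a'] = B → a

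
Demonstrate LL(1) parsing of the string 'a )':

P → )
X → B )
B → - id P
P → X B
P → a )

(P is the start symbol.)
Stack is shown with the top on the left.

Stack  Input  Action
--------------------
P $    a ) $  output P → a )
a ) $  a ) $  match 'a'
) $    ) $    match ')'
$      $      accept

The string is accepted.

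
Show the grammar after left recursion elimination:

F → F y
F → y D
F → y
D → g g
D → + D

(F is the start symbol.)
F is directly left-recursive. The standard transformation for
  A → A α₁ | ... | A α_m | β₁ | ... | β_n
is
  A  → β₁ A' | ... | β_n A'
  A' → α₁ A' | ... | α_m A' | ε

F → y D becomes F → y D F'
F → y becomes F → y F'
F → F y becomes F' → y F'
Add F' → ε

Productions for other non-terminals are unchanged:
  D → g g
  D → + D

Resulting grammar:
F → y D F'
F → y F'
F' → y F'
F' → ε
D → g g
D → + D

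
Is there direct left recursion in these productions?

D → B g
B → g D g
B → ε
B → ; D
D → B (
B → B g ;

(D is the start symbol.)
Direct left recursion occurs when N → N α for some non-terminal N (the right-hand side begins with the left-hand side itself).

D → B g: starts with B
B → g D g: starts with g
B → ε: starts with ε
B → ; D: starts with ';'
D → B (: starts with B
B → B g ;: LEFT RECURSIVE (starts with B)

The grammar has direct left recursion on: B.

Answer: Yes, B is left-recursive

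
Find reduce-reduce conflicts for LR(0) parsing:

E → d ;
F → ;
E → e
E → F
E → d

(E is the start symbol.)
A reduce-reduce conflict occurs when an LR(0) state has two complete items [A → α .] and [B → β .] — both call for a reduction, and with no lookahead the parser cannot choose between them.

Augment with E' → E and build the canonical LR(0) collection (I0 = CLOSURE({[E' → . E]}), then GOTO on every symbol after a dot until no new states appear). It has 7 states:
  I0: { [E → . F], [E → . d ;], [E → . d], [E → . e], [E' → . E], [F → . ;] }  — shift
  I1: { [F → ; .] }  — reduce
  I2: { [E' → E .] }  — accept
  I3: { [E → F .] }  — reduce
  I4: { [E → d . ;], [E → d .] }  — shift, reduce
  I5: { [E → e .] }  — reduce
  I6: { [E → d ; .] }  — reduce

No state contains more than one complete item.

Answer: No reduce-reduce conflicts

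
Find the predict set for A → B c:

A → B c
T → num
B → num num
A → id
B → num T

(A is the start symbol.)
{ 'num' }

PREDICT(A → B c) = (FIRST(RHS) \ {ε}) ∪ (FOLLOW(A) if ε ∈ FIRST(RHS), i.e. RHS ⇒* ε)
FIRST(B) = { 'num' }
FIRST(B c) = { 'num' }
ε ∉ FIRST(B c), so FOLLOW(A) is not added.
PREDICT(A → B c) = { 'num' }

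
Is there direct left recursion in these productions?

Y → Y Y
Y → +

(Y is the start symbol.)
Yes, Y is left-recursive

Direct left recursion occurs when N → N α for some non-terminal N (the right-hand side begins with the left-hand side itself).

Y → Y Y: LEFT RECURSIVE (starts with Y)
Y → +: starts with '+'

The grammar has direct left recursion on: Y.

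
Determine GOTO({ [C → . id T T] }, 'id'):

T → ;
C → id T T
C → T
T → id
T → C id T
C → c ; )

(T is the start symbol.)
{ [C → . T], [C → . c ; )], [C → . id T T], [C → id . T T], [T → . ;], [T → . C id T], [T → . id] }

GOTO(I, 'id') = CLOSURE({ [A → αX.β] : [A → α.Xβ] ∈ I, X = 'id' })

Items with dot before 'id', with the dot advanced:
  [C → . id T T] → [C → id . T T]
Closure of the advanced items:
  [C → id . T T] has the dot before T: add [T → . ;], [T → . id], [T → . C id T]
  [T → . C id T] has the dot before C: add [C → . id T T], [C → . T], [C → . c ; )]

GOTO = { [C → . T], [C → . c ; )], [C → . id T T], [C → id . T T], [T → . ;], [T → . C id T], [T → . id] }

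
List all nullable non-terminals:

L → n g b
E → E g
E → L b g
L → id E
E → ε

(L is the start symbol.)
{ 'E' }

A non-terminal is nullable if it can derive ε (the empty string): either it has an ε-production, or it has a production whose right-hand side consists entirely of nullable non-terminals.

ε-productions: E → ε
So E is immediately nullable.
No further non-terminal can be added: every production for the remaining non-terminals contains a terminal or a non-nullable non-terminal.
Nullable = { 'E' }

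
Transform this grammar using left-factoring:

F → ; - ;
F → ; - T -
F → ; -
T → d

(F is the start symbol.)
Left-factoring transforms A → αβ₁ | αβ₂ into A → αA' and A' → β₁ | β₂
(α is the longest common prefix among the alternatives). Repeat until
no nonterminal has two alternatives with a common prefix.

Round 1: F has alternatives sharing prefix '; -'. Introduce F': F → ; - F'
  Add: F' → ;
  Add: F' → T -
  Add: F' → ε

No remaining common prefixes — done.

Resulting grammar:
F → ; - F'
F' → ;
F' → T -
F' → ε
T → d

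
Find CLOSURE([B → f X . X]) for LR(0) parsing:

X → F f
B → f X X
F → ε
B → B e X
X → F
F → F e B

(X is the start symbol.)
To compute CLOSURE, for each item [A → α.Bβ] where B is a non-terminal, add [B → .γ] for all productions B → γ; repeat for the newly added items until nothing changes.

Start with: [B → f X . X]
  [B → f X . X] has the dot before X: add [X → . F f], [X → . F]
  [X → . F f] has the dot before F: add [F → .], [F → . F e B]
No further items can be added.

CLOSURE = { [B → f X . X], [F → . F e B], [F → .], [X → . F f], [X → . F] }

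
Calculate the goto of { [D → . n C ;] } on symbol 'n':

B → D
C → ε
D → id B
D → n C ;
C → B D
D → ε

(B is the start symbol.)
GOTO(I, 'n') = CLOSURE({ [A → αX.β] : [A → α.Xβ] ∈ I, X = 'n' })

Items with dot before 'n', with the dot advanced:
  [D → . n C ;] → [D → n . C ;]
Closure of the advanced items:
  [D → n . C ;] has the dot before C: add [C → .], [C → . B D]
  [C → . B D] has the dot before B: add [B → . D]
  [B → . D] has the dot before D: add [D → . id B], [D → . n C ;], [D → .]

GOTO = { [B → . D], [C → . B D], [C → .], [D → . id B], [D → . n C ;], [D → .], [D → n . C ;] }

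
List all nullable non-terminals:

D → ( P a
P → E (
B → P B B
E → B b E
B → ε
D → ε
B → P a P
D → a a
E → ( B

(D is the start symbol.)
{ 'B', 'D' }

A non-terminal is nullable if it can derive ε (the empty string): either it has an ε-production, or it has a production whose right-hand side consists entirely of nullable non-terminals.

ε-productions: B → ε, D → ε
So B, D are immediately nullable.
No further non-terminal can be added: every production for the remaining non-terminals contains a terminal or a non-nullable non-terminal.
Nullable = { 'B', 'D' }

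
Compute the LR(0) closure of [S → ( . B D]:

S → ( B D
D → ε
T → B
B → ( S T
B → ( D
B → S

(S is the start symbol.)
{ [B → . ( D], [B → . ( S T], [B → . S], [S → ( . B D], [S → . ( B D] }

To compute CLOSURE, for each item [A → α.Bβ] where B is a non-terminal, add [B → .γ] for all productions B → γ; repeat for the newly added items until nothing changes.

Start with: [S → ( . B D]
  [S → ( . B D] has the dot before B: add [B → . ( S T], [B → . ( D], [B → . S]
  [B → . S] has the dot before S: add [S → . ( B D]
No further items can be added.

CLOSURE = { [B → . ( D], [B → . ( S T], [B → . S], [S → ( . B D], [S → . ( B D] }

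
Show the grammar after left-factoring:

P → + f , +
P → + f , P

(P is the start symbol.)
P → + f , P'
P' → +
P' → P

Left-factoring transforms A → αβ₁ | αβ₂ into A → αA' and A' → β₁ | β₂
(α is the longest common prefix among the alternatives). Repeat until
no nonterminal has two alternatives with a common prefix.

Round 1: P has alternatives sharing prefix '+ f ,'. Introduce P': P → + f , P'
  Add: P' → +
  Add: P' → P

No remaining common prefixes — done.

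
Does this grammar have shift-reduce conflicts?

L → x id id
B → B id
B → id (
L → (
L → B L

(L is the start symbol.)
Yes — I10: [B → B id .] vs [B → id . (]

Augment with L' → L and build the canonical LR(0) collection (I0 = CLOSURE({[L' → . L]}), then GOTO on every symbol after a dot until no new states appear). It has 11 states:
  I0: { [B → . B id], [B → . id (], [L → . (], [L → . B L], [L → . x id id], [L' → . L] }  — shift
  I1: { [L → ( .] }  — reduce
  I2: { [B → . B id], [B → . id (], [B → B . id], [L → . (], [L → . B L], [L → . x id id], [L → B . L] }  — shift
  I3: { [L' → L .] }  — accept
  I4: { [B → id . (] }  — shift
  I5: { [L → x . id id] }  — shift
  I6: { [L → x id . id] }  — shift
  I7: { [L → x id id .] }  — reduce
  I8: { [B → id ( .] }  — reduce
  I9: { [L → B L .] }  — reduce
  I10: { [B → B id .], [B → id . (] }  — shift, reduce

I10 contains reduce item [B → B id .] and shift item [B → id . (] — shift-reduce conflict.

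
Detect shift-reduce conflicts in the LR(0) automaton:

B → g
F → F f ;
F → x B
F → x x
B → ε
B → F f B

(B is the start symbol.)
A shift-reduce conflict occurs when an LR(0) state has both:
  - a complete (reduce) item [A → α .] (dot at the end), and
  - a shift item [B → β . c γ] (dot before a terminal).

Augment with B' → B and build the canonical LR(0) collection (I0 = CLOSURE({[B' → . B]}), then GOTO on every symbol after a dot until no new states appear). It has 10 states:
  I0: { [B → . F f B], [B → . g], [B → .], [B' → . B], [F → . F f ;], [F → . x B], [F → . x x] }  — shift, reduce
  I1: { [B' → B .] }  — accept
  I2: { [B → F . f B], [F → F . f ;] }  — shift
  I3: { [B → g .] }  — reduce
  I4: { [B → . F f B], [B → . g], [B → .], [F → . F f ;], [F → . x B], [F → . x x], [F → x . B], [F → x . x] }  — shift, reduce
  I5: { [F → x B .] }  — reduce
  I6: { [B → . F f B], [B → . g], [B → .], [F → . F f ;], [F → . x B], [F → . x x], [F → x . B], [F → x . x], [F → x x .] }  — shift, 2 reduces
  I7: { [B → . F f B], [B → . g], [B → .], [B → F f . B], [F → . F f ;], [F → . x B], [F → . x x], [F → F f . ;] }  — shift, reduce
  I8: { [F → F f ; .] }  — reduce
  I9: { [B → F f B .] }  — reduce

I0 contains reduce item [B → .] and shift items [B → . g], [F → . x B], [F → . x x] — shift-reduce conflict.
I4 contains reduce item [B → .] and shift items [B → . g], [F → . x B], [F → . x x], [F → x . x] — shift-reduce conflict.
I6 contains reduce items [B → .], [F → x x .] and shift items [B → . g], [F → . x B], [F → . x x], [F → x . x] — shift-reduce conflict.
I7 contains reduce item [B → .] and shift items [B → . g], [F → F f . ;], [F → . x B], [F → . x x] — shift-reduce conflict.

Answer: Yes — I0: [B → .] vs [B → . g]; I4: [B → .] vs [B → . g]; I6: [B → .] vs [B → . g]; I7: [B → .] vs [B → . g]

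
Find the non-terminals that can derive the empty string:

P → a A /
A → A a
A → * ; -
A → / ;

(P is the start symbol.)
None

There are no ε-productions, so no non-terminal can derive ε.
No non-terminals are nullable.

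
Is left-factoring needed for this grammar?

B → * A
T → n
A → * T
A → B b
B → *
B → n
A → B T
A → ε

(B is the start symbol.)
Yes, B has productions with common prefix '*'; A has productions with common prefix 'B'

Left-factoring is needed when two productions for the same non-terminal
share a common prefix on the right-hand side.

Productions for B:
  B → * A
  B → *
  B → n
Productions for A:
  A → * T
  A → B b
  A → B T
  A → ε

Found common prefix '*' in productions for B
Found common prefix 'B' in productions for A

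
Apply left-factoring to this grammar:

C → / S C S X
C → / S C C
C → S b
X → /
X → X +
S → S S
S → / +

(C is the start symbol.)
Left-factoring transforms A → αβ₁ | αβ₂ into A → αA' and A' → β₁ | β₂
(α is the longest common prefix among the alternatives). Repeat until
no nonterminal has two alternatives with a common prefix.

Round 1: C has alternatives sharing prefix '/ S C'. Introduce C': C → / S C C'
  Add: C' → S X
  Add: C' → C

No remaining common prefixes — done.

Resulting grammar:
C → / S C C'
C' → S X
C' → C
C → S b
X → /
X → X +
S → S S
S → / +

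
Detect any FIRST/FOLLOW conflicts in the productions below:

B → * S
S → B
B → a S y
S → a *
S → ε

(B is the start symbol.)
Nullable non-terminals: S.
FIRST sets used below: FIRST(B) = { '*', 'a' }

S: nullable alternative(s) S → ε; FOLLOW(S) = { $, 'y' }
  S → B: FIRST \ {ε} = { '*', 'a' } — disjoint from FOLLOW(S)
  S → a *: FIRST \ {ε} = { 'a' } — disjoint from FOLLOW(S)
  S → ε: FIRST \ {ε} = { } — this is the only nullable alternative, skip

B has no nullable alternative, so no FIRST/FOLLOW check is needed there.

No FIRST/FOLLOW conflicts found.

Answer: No FIRST/FOLLOW conflicts.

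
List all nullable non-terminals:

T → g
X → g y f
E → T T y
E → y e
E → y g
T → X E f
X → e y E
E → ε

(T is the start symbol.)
{ 'E' }

A non-terminal is nullable if it can derive ε (the empty string): either it has an ε-production, or it has a production whose right-hand side consists entirely of nullable non-terminals.

ε-productions: E → ε
So E is immediately nullable.
No further non-terminal can be added: every production for the remaining non-terminals contains a terminal or a non-nullable non-terminal.
Nullable = { 'E' }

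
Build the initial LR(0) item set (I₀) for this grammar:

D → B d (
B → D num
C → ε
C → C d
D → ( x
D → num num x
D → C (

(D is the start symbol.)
First, augment the grammar with D' → D
I₀ = CLOSURE({ [D' → . D] }):
  [D' → . D] has the dot before D: add [D → . B d (], [D → . ( x], [D → . num num x], [D → . C (]
  [D → . B d (] has the dot before B: add [B → . D num]
  [D → . C (] has the dot before C: add [C → .], [C → . C d]
No further items can be added.

I₀ = { [B → . D num], [C → . C d], [C → .], [D → . ( x], [D → . B d (], [D → . C (], [D → . num num x], [D' → . D] }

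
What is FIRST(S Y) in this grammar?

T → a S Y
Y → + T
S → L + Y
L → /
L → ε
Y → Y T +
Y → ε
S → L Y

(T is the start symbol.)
FIRST sets of the non-terminals involved (from the grammar, by fixed-point iteration):
  FIRST(S) = { '+', '/', 'a', ε }
  FIRST(Y) = { '+', 'a', ε }

To compute FIRST(S Y), process the symbols left to right:
Symbol S is a non-terminal. Add FIRST(S) \ {ε} = { '+', '/', 'a' }
S is nullable (ε ∈ FIRST(S)), continue to the next symbol.
Symbol Y is a non-terminal. Add FIRST(Y) \ {ε} = { '+', 'a' }
Y is nullable (ε ∈ FIRST(Y)), continue to the next symbol.
All symbols are nullable, so ε is in the result.
FIRST(S Y) = { '+', '/', 'a', ε }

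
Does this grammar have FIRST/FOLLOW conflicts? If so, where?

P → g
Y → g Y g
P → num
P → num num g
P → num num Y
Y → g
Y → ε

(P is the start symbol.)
A FIRST/FOLLOW conflict occurs when a non-terminal N has a nullable alternative N → β (β ⇒* ε) and another alternative N → α with FIRST(α) ∩ FOLLOW(N) ≠ ∅: on such a lookahead the parser cannot decide between expanding α and letting N vanish via β.

Nullable non-terminals: Y.

Y: nullable alternative(s) Y → ε; FOLLOW(Y) = { $, 'g' }
  Y → g Y g: FIRST \ {ε} = { 'g' } — overlaps FOLLOW(Y) on { 'g' }: CONFLICT
  Y → g: FIRST \ {ε} = { 'g' } — overlaps FOLLOW(Y) on { 'g' }: CONFLICT
  Y → ε: FIRST \ {ε} = { } — this is the only nullable alternative, skip

P has no nullable alternative, so no FIRST/FOLLOW check is needed there.

So the grammar has 2 FIRST/FOLLOW conflicts (marked CONFLICT above).

Answer: Yes. Y → g Y g with FOLLOW(Y) on { 'g' }; Y → g with FOLLOW(Y) on { 'g' }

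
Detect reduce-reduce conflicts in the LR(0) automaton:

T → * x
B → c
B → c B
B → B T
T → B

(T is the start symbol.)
Augment with T' → T and build the canonical LR(0) collection (I0 = CLOSURE({[T' → . T]}), then GOTO on every symbol after a dot until no new states appear). It has 8 states:
  I0: { [B → . B T], [B → . c B], [B → . c], [T → . * x], [T → . B], [T' → . T] }  — shift
  I1: { [T → * . x] }  — shift
  I2: { [B → . B T], [B → . c B], [B → . c], [B → B . T], [T → . * x], [T → . B], [T → B .] }  — shift, reduce
  I3: { [T' → T .] }  — accept
  I4: { [B → . B T], [B → . c B], [B → . c], [B → c . B], [B → c .] }  — shift, reduce
  I5: { [B → . B T], [B → . c B], [B → . c], [B → B . T], [B → c B .], [T → . * x], [T → . B] }  — shift, reduce
  I6: { [B → B T .] }  — reduce
  I7: { [T → * x .] }  — reduce

No state contains more than one complete item.

Answer: No reduce-reduce conflicts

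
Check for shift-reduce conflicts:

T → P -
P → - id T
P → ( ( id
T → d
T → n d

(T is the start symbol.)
Augment with T' → T and build the canonical LR(0) collection (I0 = CLOSURE({[T' → . T]}), then GOTO on every symbol after a dot until no new states appear). It has 13 states:
  I0: { [P → . ( ( id], [P → . - id T], [T → . P -], [T → . d], [T → . n d], [T' → . T] }  — shift
  I1: { [P → ( . ( id] }  — shift
  I2: { [P → - . id T] }  — shift
  I3: { [T → P . -] }  — shift
  I4: { [T' → T .] }  — accept
  I5: { [T → d .] }  — reduce
  I6: { [T → n . d] }  — shift
  I7: { [T → n d .] }  — reduce
  I8: { [T → P - .] }  — reduce
  I9: { [P → - id . T], [P → . ( ( id], [P → . - id T], [T → . P -], [T → . d], [T → . n d] }  — shift
  I10: { [P → - id T .] }  — reduce
  I11: { [P → ( ( . id] }  — shift
  I12: { [P → ( ( id .] }  — reduce

No state contains both a complete item and a shift item.

Answer: No shift-reduce conflicts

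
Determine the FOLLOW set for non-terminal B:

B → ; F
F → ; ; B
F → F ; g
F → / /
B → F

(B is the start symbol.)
B is the start symbol, so $ ∈ FOLLOW(B).
In F → ; ; B: B is at the end, add FOLLOW(F)

The FOLLOW sets referred to above (computed the same way, to a fixed point):
  FOLLOW(F) = { $, ';' }

Taking the union: FOLLOW(B) = { $, ';' }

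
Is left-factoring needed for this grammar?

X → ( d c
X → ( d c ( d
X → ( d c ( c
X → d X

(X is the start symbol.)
Yes, X has productions with common prefix '( d c'

Left-factoring is needed when two productions for the same non-terminal
share a common prefix on the right-hand side.

Productions for X:
  X → ( d c
  X → ( d c ( d
  X → ( d c ( c
  X → d X

Found common prefix '( d c' in productions for X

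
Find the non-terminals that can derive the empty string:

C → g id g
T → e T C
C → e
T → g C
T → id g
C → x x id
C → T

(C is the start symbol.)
None

A non-terminal is nullable if it can derive ε (the empty string): either it has an ε-production, or it has a production whose right-hand side consists entirely of nullable non-terminals.

There are no ε-productions, so no non-terminal can derive ε.
No non-terminals are nullable.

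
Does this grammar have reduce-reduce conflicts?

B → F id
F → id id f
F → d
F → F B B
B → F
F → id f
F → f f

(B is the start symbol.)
No reduce-reduce conflicts

Augment with B' → B and build the canonical LR(0) collection (I0 = CLOSURE({[B' → . B]}), then GOTO on every symbol after a dot until no new states appear). It has 13 states:
  I0: { [B → . F id], [B → . F], [B' → . B], [F → . F B B], [F → . d], [F → . f f], [F → . id f], [F → . id id f] }  — shift
  I1: { [B' → B .] }  — accept
  I2: { [B → . F id], [B → . F], [B → F . id], [B → F .], [F → . F B B], [F → . d], [F → . f f], [F → . id f], [F → . id id f], [F → F . B B] }  — shift, reduce
  I3: { [F → d .] }  — reduce
  I4: { [F → f . f] }  — shift
  I5: { [F → id . f], [F → id . id f] }  — shift
  I6: { [F → id f .] }  — reduce
  I7: { [F → id id . f] }  — shift
  I8: { [F → id id f .] }  — reduce
  I9: { [F → f f .] }  — reduce
  I10: { [B → . F id], [B → . F], [F → . F B B], [F → . d], [F → . f f], [F → . id f], [F → . id id f], [F → F B . B] }  — shift
  I11: { [B → F id .], [F → id . f], [F → id . id f] }  — shift, reduce
  I12: { [F → F B B .] }  — reduce

No state contains more than one complete item.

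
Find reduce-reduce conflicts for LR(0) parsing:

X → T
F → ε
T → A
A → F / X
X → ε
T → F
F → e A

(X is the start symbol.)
A reduce-reduce conflict occurs when an LR(0) state has two complete items [A → α .] and [B → β .] — both call for a reduction, and with no lookahead the parser cannot choose between them.

Augment with X' → X and build the canonical LR(0) collection (I0 = CLOSURE({[X' → . X]}), then GOTO on every symbol after a dot until no new states appear). It has 10 states:
  I0: { [A → . F / X], [F → . e A], [F → .], [T → . A], [T → . F], [X → . T], [X → .], [X' → . X] }  — shift, 2 reduces
  I1: { [T → A .] }  — reduce
  I2: { [A → F . / X], [T → F .] }  — shift, reduce
  I3: { [X → T .] }  — reduce
  I4: { [X' → X .] }  — accept
  I5: { [A → . F / X], [F → . e A], [F → .], [F → e . A] }  — shift, reduce
  I6: { [F → e A .] }  — reduce
  I7: { [A → F . / X] }  — shift
  I8: { [A → . F / X], [A → F / . X], [F → . e A], [F → .], [T → . A], [T → . F], [X → . T], [X → .] }  — shift, 2 reduces
  I9: { [A → F / X .] }  — reduce

I0 contains complete items [F → .], [X → .] — reduce-reduce conflict.
I8 contains complete items [F → .], [X → .] — reduce-reduce conflict.

Answer: Yes — I0: [F → .] vs [X → .]; I8: [F → .] vs [X → .]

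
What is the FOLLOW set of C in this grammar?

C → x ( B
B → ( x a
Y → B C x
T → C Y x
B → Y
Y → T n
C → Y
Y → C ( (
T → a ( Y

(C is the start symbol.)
{ $, '(', 'a', 'x' }

To compute FOLLOW(C), find every occurrence of C on a right-hand side N → α C β: add FIRST(β) \ {ε}, and if β is empty or nullable also add FOLLOW(N). Iterate to a fixed point.

C is the start symbol, so $ ∈ FOLLOW(C).
In Y → B C x: C is followed by x, add FIRST(x) \ {ε} = { 'x' }
In T → C Y x: C is followed by Y x, add FIRST(Y x) \ {ε} = { '(', 'a', 'x' }
In Y → C ( (: C is followed by '(' '(', add FIRST('(' '(') \ {ε} = { '(' }

Taking the union: FOLLOW(C) = { $, '(', 'a', 'x' }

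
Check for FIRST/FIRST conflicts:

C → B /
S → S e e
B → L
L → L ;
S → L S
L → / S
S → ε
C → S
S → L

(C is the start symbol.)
Yes. C → B '/' / C → S on { '/' }; S → S e e / S → L S on { '/' }; S → S e e / S → L on { '/' }; S → L S / S → L on { '/' }; L → L ';' / L → '/' S on { '/' }

FIRST sets of the non-terminals at (or reachable through a nullable prefix from) the front of some alternative:
  FIRST(B) = { '/' }
  FIRST(S) = { '/', 'e', ε }
  FIRST(L) = { '/' }

Productions for C:
  C → B /: FIRST = { '/' }
  C → S: FIRST = { '/', 'e', ε }
Productions for S:
  S → S e e: FIRST = { '/', 'e' }
  S → L S: FIRST = { '/' }
  S → ε: FIRST = { ε }
  S → L: FIRST = { '/' }
Productions for L:
  L → L ;: FIRST = { '/' }
  L → / S: FIRST = { '/' }
B has only one production, so no FIRST/FIRST conflict is possible there.

Conflict for C: C → B / and C → S
  Overlap: { '/' }
Conflict for S: S → S e e and S → L S
  Overlap: { '/' }
Conflict for S: S → S e e and S → L
  Overlap: { '/' }
Conflict for S: S → L S and S → L
  Overlap: { '/' }
Conflict for L: L → L ; and L → / S
  Overlap: { '/' }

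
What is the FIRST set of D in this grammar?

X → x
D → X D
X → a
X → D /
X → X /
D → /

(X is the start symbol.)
{ '/', 'a', 'x' }

To compute FIRST(D), examine every production with D on the left-hand side, reading each right-hand side left to right until a non-nullable symbol is reached.

FIRST sets of the other non-terminals involved (by the same procedure, iterated to a fixed point):
  FIRST(X) = { '/', 'a', 'x' }

From D → X D:
  - X is a non-terminal: add FIRST(X) \ {ε} = { '/', 'a', 'x' }
    X is not nullable, so stop
From D → /:
  - '/' is a terminal: add '/' and stop

Collecting: FIRST(D) = { '/', 'a', 'x' }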